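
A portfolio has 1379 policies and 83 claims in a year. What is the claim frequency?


frequency = claims / policies
= 83 / 1379
= 0.0602


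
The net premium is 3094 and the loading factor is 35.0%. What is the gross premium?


Gross = net * (1 + loading)
= 3094 * (1 + 0.35)
= 3094 * 1.35
= 4176.9


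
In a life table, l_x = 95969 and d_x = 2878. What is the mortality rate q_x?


q_x = d_x / l_x
= 2878 / 95969
= 0.03


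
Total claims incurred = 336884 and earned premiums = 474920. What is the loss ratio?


Loss ratio = claims / premiums
= 336884 / 474920
= 0.7093


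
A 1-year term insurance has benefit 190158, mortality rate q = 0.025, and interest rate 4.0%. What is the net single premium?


NSP = benefit * q * v
v = 1/(1+i) = 0.961538
NSP = 190158 * 0.025 * 0.961538
= 4571.1058


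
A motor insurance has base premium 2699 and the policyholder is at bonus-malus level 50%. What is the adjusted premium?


adjusted = base * BM_level / 100
= 2699 * 50 / 100
= 2699 * 0.5
= 1349.5


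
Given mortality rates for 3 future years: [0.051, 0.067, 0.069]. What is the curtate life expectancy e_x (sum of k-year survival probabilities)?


e_x = sum_{k=1}^{n} k_p_x
k_p_x values:
  1_p_x = 0.949
  2_p_x = 0.885417
  3_p_x = 0.824323
e_x = 2.6587


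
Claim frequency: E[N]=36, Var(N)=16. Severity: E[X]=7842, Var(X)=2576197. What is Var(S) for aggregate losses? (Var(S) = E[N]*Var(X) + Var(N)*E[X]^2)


Var(S) = E[N]*Var(X) + Var(N)*E[X]^2
= 36*2576197 + 16*7842^2
= 92743092 + 983951424
= 1.0767e+09


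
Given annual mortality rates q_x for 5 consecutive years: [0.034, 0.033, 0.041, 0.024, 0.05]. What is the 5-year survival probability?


p_k = 1 - q_k for each year
Survival = product of (1 - q_k)
= 0.966 * 0.967 * 0.959 * 0.976 * 0.95
= 0.8306


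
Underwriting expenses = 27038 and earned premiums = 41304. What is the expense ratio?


Expense ratio = expenses / premiums
= 27038 / 41304
= 0.6546


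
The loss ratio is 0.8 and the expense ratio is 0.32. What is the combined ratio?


Combined ratio = loss ratio + expense ratio
= 0.8 + 0.32
= 1.12


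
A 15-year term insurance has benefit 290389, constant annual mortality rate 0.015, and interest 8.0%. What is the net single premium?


NSP = benefit * sum_{k=0}^{n-1} k_p_x * q * v^(k+1)
With constant q=0.015, v=0.925926
Sum = 0.118216
NSP = 290389 * 0.118216
= 34328.7072


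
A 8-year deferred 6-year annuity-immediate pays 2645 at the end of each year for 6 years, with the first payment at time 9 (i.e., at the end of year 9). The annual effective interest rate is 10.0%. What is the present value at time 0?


PV at time 8 of the 6-year annuity-immediate:
a_n = 2645 * (1-(1+0.1)^(-6))/0.1 = 11519.6646
Discount back 8 years to time 0:
PV = 11519.6646 * (1+0.1)^(-8)
= 11519.6646 * 0.466507
= 5374.0085


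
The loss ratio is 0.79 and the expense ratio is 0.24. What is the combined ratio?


Combined ratio = loss ratio + expense ratio
= 0.79 + 0.24
= 1.03


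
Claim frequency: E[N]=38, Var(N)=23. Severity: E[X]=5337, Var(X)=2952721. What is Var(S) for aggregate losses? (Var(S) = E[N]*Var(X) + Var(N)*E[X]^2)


Var(S) = E[N]*Var(X) + Var(N)*E[X]^2
= 38*2952721 + 23*5337^2
= 112203398 + 655122087
= 7.6733e+08


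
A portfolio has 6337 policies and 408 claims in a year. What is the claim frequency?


frequency = claims / policies
= 408 / 6337
= 0.0644


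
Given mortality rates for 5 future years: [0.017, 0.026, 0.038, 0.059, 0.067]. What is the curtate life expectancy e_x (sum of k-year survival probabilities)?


e_x = sum_{k=1}^{n} k_p_x
k_p_x values:
  1_p_x = 0.983
  2_p_x = 0.957442
  3_p_x = 0.921059
  4_p_x = 0.866717
  5_p_x = 0.808647
e_x = 4.5369


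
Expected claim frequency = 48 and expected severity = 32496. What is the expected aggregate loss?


E[S] = E[N] * E[X]
= 48 * 32496
= 1.5598e+06


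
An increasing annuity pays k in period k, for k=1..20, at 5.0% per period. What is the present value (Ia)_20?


(Ia)_n = sum_{k=1}^{n} k * v^k, v = 1/(1+i)
v = 0.952381
Sum computed term by term:
(Ia)_20 = 110.9506


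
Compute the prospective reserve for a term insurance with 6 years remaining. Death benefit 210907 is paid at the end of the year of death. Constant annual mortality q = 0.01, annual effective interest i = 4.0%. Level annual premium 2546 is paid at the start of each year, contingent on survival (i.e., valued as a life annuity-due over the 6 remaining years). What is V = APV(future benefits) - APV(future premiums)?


v = 1/(1+i) = 0.961538
APV(future benefits) per unit = sum_{k=0}^{5} k_p_x * q * v^(k+1) = 0.051187
APV(future benefits) = 210907 * 0.051187 = 10795.6781
Life annuity-due factor ä_{x:6} = sum_{k=0}^{5} k_p_x * v^k = 5.323439
APV(future premiums) = 2546 * 5.323439 = 13553.4754
V = 10795.6781 - 13553.4754
= -2757.7973


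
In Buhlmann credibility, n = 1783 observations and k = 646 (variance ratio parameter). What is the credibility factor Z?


Z = n / (n + k)
= 1783 / (1783 + 646)
= 1783 / 2429
= 0.734


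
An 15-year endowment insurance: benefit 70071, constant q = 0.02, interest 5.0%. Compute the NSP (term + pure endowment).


Term component = 12907.7916
Pure endowment = 15_p_x * v^15 * benefit = 0.738569 * 0.481017 * 70071 = 24893.7294
NSP = 37801.521


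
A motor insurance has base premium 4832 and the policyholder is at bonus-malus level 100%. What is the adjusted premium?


adjusted = base * BM_level / 100
= 4832 * 100 / 100
= 4832 * 1.0
= 4832.0


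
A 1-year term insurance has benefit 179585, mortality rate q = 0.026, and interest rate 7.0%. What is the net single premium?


NSP = benefit * q * v
v = 1/(1+i) = 0.934579
NSP = 179585 * 0.026 * 0.934579
= 4363.7477


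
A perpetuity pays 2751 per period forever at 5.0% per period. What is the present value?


PV = PMT / i
= 2751 / 0.05
= 55020.0


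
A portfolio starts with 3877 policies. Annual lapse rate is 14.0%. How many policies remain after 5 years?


remaining = initial * (1 - lapse)^years
= 3877 * (1 - 0.14)^5
= 3877 * 0.470427
= 1823.8455


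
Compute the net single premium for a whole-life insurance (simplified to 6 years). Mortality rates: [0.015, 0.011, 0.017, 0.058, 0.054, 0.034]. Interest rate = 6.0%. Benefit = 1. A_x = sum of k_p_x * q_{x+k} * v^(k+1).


v = 0.943396
Year 0: k_p_x=1.0, q=0.015, term=0.014151
Year 1: k_p_x=0.985, q=0.011, term=0.009643
Year 2: k_p_x=0.974165, q=0.017, term=0.013905
Year 3: k_p_x=0.957604, q=0.058, term=0.043994
Year 4: k_p_x=0.902063, q=0.054, term=0.0364
Year 5: k_p_x=0.853352, q=0.034, term=0.020454
A_x = 0.1385


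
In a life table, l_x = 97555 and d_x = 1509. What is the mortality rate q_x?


q_x = d_x / l_x
= 1509 / 97555
= 0.0155


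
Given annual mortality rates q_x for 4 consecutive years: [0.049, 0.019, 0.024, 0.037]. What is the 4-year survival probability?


p_k = 1 - q_k for each year
Survival = product of (1 - q_k)
= 0.951 * 0.981 * 0.976 * 0.963
= 0.8769


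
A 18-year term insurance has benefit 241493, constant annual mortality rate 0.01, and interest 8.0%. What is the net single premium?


NSP = benefit * sum_{k=0}^{n-1} k_p_x * q * v^(k+1)
With constant q=0.01, v=0.925926
Sum = 0.087907
NSP = 241493 * 0.087907
= 21228.945


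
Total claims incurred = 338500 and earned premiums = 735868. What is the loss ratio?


Loss ratio = claims / premiums
= 338500 / 735868
= 0.46


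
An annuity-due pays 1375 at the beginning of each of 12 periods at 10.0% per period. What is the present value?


PV_due = PMT * (1-(1+i)^(-n))/i * (1+i)
PV_immediate = 9368.8263
PV_due = 9368.8263 * 1.1
= 10305.7089


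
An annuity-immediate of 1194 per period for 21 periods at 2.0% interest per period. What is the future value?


FV = PMT * ((1+i)^n - 1) / i
= 1194 * ((1.02)^21 - 1) / 0.02
= 1194 * (1.515666 - 1) / 0.02
= 30785.2807


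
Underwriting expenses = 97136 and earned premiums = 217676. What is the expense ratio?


Expense ratio = expenses / premiums
= 97136 / 217676
= 0.4462


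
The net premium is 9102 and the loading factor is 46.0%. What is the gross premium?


Gross = net * (1 + loading)
= 9102 * (1 + 0.46)
= 9102 * 1.46
= 13288.92


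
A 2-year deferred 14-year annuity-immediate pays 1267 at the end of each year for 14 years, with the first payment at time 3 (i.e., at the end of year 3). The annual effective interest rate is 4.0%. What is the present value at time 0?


PV at time 2 of the 14-year annuity-immediate:
a_n = 1267 * (1-(1+0.04)^(-14))/0.04 = 13383.4768
Discount back 2 years to time 0:
PV = 13383.4768 * (1+0.04)^(-2)
= 13383.4768 * 0.924556
= 12373.7766


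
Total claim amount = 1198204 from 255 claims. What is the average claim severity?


severity = total / number
= 1198204 / 255
= 4698.8392


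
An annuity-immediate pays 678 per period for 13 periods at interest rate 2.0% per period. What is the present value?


PV = PMT * (1 - (1+i)^(-n)) / i
= 678 * (1 - (1+0.02)^(-13)) / 0.02
= 678 * (1 - 0.773033) / 0.02
= 678 * 11.348374
= 7694.1974


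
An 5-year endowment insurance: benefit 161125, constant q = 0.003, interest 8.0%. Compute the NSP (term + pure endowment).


Term component = 1919.316
Pure endowment = 5_p_x * v^5 * benefit = 0.98509 * 0.680583 * 161125 = 108023.9229
NSP = 109943.2389


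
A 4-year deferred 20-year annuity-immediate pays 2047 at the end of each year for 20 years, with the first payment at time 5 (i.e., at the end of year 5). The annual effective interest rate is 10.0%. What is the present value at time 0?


PV at time 4 of the 20-year annuity-immediate:
a_n = 2047 * (1-(1+0.1)^(-20))/0.1 = 17427.2649
Discount back 4 years to time 0:
PV = 17427.2649 * (1+0.1)^(-4)
= 17427.2649 * 0.683013
= 11903.0564


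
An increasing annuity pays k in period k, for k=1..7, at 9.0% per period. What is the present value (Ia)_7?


(Ia)_n = sum_{k=1}^{n} k * v^k, v = 1/(1+i)
v = 0.917431
Sum computed term by term:
(Ia)_7 = 18.4075


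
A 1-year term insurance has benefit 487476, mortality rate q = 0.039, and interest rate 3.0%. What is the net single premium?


NSP = benefit * q * v
v = 1/(1+i) = 0.970874
NSP = 487476 * 0.039 * 0.970874
= 18457.8291


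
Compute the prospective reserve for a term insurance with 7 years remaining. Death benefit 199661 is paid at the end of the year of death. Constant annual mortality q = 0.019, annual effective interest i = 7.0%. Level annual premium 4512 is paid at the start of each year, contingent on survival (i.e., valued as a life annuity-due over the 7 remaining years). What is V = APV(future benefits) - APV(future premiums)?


v = 1/(1+i) = 0.934579
APV(future benefits) per unit = sum_{k=0}^{6} k_p_x * q * v^(k+1) = 0.097242
APV(future benefits) = 199661 * 0.097242 = 19415.4179
Life annuity-due factor ä_{x:7} = sum_{k=0}^{6} k_p_x * v^k = 5.476255
APV(future premiums) = 4512 * 5.476255 = 24708.8634
V = 19415.4179 - 24708.8634
= -5293.4455


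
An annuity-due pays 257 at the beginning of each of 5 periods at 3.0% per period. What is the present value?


PV_due = PMT * (1-(1+i)^(-n))/i * (1+i)
PV_immediate = 1176.9847
PV_due = 1176.9847 * 1.03
= 1212.2943


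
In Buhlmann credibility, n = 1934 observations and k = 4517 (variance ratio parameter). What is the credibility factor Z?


Z = n / (n + k)
= 1934 / (1934 + 4517)
= 1934 / 6451
= 0.2998


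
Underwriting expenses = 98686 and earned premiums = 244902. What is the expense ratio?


Expense ratio = expenses / premiums
= 98686 / 244902
= 0.403


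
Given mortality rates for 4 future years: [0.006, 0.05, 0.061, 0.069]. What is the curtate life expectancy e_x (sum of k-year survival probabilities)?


e_x = sum_{k=1}^{n} k_p_x
k_p_x values:
  1_p_x = 0.994
  2_p_x = 0.9443
  3_p_x = 0.886698
  4_p_x = 0.825516
e_x = 3.6505


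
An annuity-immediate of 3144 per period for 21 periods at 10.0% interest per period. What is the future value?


FV = PMT * ((1+i)^n - 1) / i
= 3144 * ((1.1)^21 - 1) / 0.1
= 3144 * (7.40025 - 1) / 0.1
= 201223.8582


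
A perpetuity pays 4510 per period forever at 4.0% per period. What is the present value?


PV = PMT / i
= 4510 / 0.04
= 112750.0


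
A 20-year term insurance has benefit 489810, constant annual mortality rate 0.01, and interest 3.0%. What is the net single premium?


NSP = benefit * sum_{k=0}^{n-1} k_p_x * q * v^(k+1)
With constant q=0.01, v=0.970874
Sum = 0.136786
NSP = 489810 * 0.136786
= 66999.2437


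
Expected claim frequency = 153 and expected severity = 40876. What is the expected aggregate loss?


E[S] = E[N] * E[X]
= 153 * 40876
= 6.2540e+06


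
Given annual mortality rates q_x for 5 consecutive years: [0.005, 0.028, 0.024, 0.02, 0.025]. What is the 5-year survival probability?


p_k = 1 - q_k for each year
Survival = product of (1 - q_k)
= 0.995 * 0.972 * 0.976 * 0.98 * 0.975
= 0.9019


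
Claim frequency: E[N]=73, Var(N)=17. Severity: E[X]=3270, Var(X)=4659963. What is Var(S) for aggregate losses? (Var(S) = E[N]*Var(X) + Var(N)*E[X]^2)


Var(S) = E[N]*Var(X) + Var(N)*E[X]^2
= 73*4659963 + 17*3270^2
= 340177299 + 181779300
= 5.2196e+08


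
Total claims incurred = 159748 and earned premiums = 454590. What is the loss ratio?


Loss ratio = claims / premiums
= 159748 / 454590
= 0.3514


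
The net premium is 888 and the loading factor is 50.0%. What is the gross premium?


Gross = net * (1 + loading)
= 888 * (1 + 0.5)
= 888 * 1.5
= 1332.0


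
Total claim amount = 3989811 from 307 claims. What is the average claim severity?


severity = total / number
= 3989811 / 307
= 12996.127


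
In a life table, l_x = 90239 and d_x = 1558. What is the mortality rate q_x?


q_x = d_x / l_x
= 1558 / 90239
= 0.0173


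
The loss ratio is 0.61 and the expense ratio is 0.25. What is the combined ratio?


Combined ratio = loss ratio + expense ratio
= 0.61 + 0.25
= 0.86


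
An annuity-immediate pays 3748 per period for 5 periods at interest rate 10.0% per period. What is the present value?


PV = PMT * (1 - (1+i)^(-n)) / i
= 3748 * (1 - (1+0.1)^(-5)) / 0.1
= 3748 * (1 - 0.620921) / 0.1
= 3748 * 3.790787
= 14207.8688


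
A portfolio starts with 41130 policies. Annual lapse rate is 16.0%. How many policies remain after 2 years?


remaining = initial * (1 - lapse)^years
= 41130 * (1 - 0.16)^2
= 41130 * 0.7056
= 29021.328


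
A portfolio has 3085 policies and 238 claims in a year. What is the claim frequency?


frequency = claims / policies
= 238 / 3085
= 0.0771


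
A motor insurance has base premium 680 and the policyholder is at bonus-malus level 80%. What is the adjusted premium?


adjusted = base * BM_level / 100
= 680 * 80 / 100
= 680 * 0.8
= 544.0


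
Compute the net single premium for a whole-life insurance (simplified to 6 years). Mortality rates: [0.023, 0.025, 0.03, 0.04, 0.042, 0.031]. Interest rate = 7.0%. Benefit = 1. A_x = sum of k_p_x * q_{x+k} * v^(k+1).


v = 0.934579
Year 0: k_p_x=1.0, q=0.023, term=0.021495
Year 1: k_p_x=0.977, q=0.025, term=0.021334
Year 2: k_p_x=0.952575, q=0.03, term=0.023328
Year 3: k_p_x=0.923998, q=0.04, term=0.028197
Year 4: k_p_x=0.887038, q=0.042, term=0.026563
Year 5: k_p_x=0.849782, q=0.031, term=0.017554
A_x = 0.1385


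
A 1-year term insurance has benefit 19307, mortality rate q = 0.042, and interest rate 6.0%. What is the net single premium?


NSP = benefit * q * v
v = 1/(1+i) = 0.943396
NSP = 19307 * 0.042 * 0.943396
= 764.9943


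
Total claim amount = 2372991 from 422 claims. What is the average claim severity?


severity = total / number
= 2372991 / 422
= 5623.2014


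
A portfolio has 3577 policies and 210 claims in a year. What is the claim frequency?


frequency = claims / policies
= 210 / 3577
= 0.0587


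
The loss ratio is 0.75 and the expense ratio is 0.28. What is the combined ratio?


Combined ratio = loss ratio + expense ratio
= 0.75 + 0.28
= 1.03


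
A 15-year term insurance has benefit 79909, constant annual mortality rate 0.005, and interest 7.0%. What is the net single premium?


NSP = benefit * sum_{k=0}^{n-1} k_p_x * q * v^(k+1)
With constant q=0.005, v=0.934579
Sum = 0.044254
NSP = 79909 * 0.044254
= 3536.2733


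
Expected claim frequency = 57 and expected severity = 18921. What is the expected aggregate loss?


E[S] = E[N] * E[X]
= 57 * 18921
= 1.0785e+06


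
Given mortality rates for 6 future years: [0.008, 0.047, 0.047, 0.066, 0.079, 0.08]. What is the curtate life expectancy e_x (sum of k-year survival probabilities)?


e_x = sum_{k=1}^{n} k_p_x
k_p_x values:
  1_p_x = 0.992
  2_p_x = 0.945376
  3_p_x = 0.900943
  4_p_x = 0.841481
  5_p_x = 0.775004
  6_p_x = 0.713004
e_x = 5.1678


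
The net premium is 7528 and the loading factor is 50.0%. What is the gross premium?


Gross = net * (1 + loading)
= 7528 * (1 + 0.5)
= 7528 * 1.5
= 11292.0


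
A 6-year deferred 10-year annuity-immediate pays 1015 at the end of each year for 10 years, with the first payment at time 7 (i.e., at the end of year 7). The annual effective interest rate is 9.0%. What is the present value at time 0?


PV at time 6 of the 10-year annuity-immediate:
a_n = 1015 * (1-(1+0.09)^(-10))/0.09 = 6513.9226
Discount back 6 years to time 0:
PV = 6513.9226 * (1+0.09)^(-6)
= 6513.9226 * 0.596267
= 3884.0392


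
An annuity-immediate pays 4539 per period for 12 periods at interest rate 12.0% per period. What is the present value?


PV = PMT * (1 - (1+i)^(-n)) / i
= 4539 * (1 - (1+0.12)^(-12)) / 0.12
= 4539 * (1 - 0.256675) / 0.12
= 4539 * 6.194374
= 28116.2646


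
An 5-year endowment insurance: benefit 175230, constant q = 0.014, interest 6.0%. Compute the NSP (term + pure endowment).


Term component = 10065.0191
Pure endowment = 5_p_x * v^5 * benefit = 0.931933 * 0.747258 * 175230 = 122029.1846
NSP = 132094.2037


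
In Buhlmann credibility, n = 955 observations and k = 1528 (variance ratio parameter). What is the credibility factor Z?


Z = n / (n + k)
= 955 / (955 + 1528)
= 955 / 2483
= 0.3846


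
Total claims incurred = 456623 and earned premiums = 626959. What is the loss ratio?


Loss ratio = claims / premiums
= 456623 / 626959
= 0.7283


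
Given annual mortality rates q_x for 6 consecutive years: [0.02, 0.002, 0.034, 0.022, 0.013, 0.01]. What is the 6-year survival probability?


p_k = 1 - q_k for each year
Survival = product of (1 - q_k)
= 0.98 * 0.998 * 0.966 * 0.978 * 0.987 * 0.99
= 0.9029


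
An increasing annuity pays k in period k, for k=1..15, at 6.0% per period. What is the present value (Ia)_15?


(Ia)_n = sum_{k=1}^{n} k * v^k, v = 1/(1+i)
v = 0.943396
Sum computed term by term:
(Ia)_15 = 67.2668


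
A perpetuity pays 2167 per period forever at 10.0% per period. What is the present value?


PV = PMT / i
= 2167 / 0.1
= 21670.0


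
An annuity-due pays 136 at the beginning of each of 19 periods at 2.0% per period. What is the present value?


PV_due = PMT * (1-(1+i)^(-n))/i * (1+i)
PV_immediate = 2132.2708
PV_due = 2132.2708 * 1.02
= 2174.9163


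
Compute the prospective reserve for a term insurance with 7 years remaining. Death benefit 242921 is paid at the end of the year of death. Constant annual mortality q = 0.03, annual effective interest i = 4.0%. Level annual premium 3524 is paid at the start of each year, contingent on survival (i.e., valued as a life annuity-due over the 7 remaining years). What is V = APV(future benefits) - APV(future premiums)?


v = 1/(1+i) = 0.961538
APV(future benefits) per unit = sum_{k=0}^{6} k_p_x * q * v^(k+1) = 0.165428
APV(future benefits) = 242921 * 0.165428 = 40186.0161
Life annuity-due factor ä_{x:7} = sum_{k=0}^{6} k_p_x * v^k = 5.734849
APV(future premiums) = 3524 * 5.734849 = 20209.6074
V = 40186.0161 - 20209.6074
= 19976.4086


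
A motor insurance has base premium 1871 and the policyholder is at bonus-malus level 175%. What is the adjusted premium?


adjusted = base * BM_level / 100
= 1871 * 175 / 100
= 1871 * 1.75
= 3274.25


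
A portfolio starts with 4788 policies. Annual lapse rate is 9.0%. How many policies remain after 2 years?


remaining = initial * (1 - lapse)^years
= 4788 * (1 - 0.09)^2
= 4788 * 0.8281
= 3964.9428


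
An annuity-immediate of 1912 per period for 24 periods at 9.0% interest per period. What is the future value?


FV = PMT * ((1+i)^n - 1) / i
= 1912 * ((1.09)^24 - 1) / 0.09
= 1912 * (7.911083 - 1) / 0.09
= 146822.1226


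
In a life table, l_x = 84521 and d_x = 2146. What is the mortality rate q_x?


q_x = d_x / l_x
= 2146 / 84521
= 0.0254


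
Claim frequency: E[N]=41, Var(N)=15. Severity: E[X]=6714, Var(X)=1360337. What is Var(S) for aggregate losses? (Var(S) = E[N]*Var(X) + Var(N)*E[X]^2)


Var(S) = E[N]*Var(X) + Var(N)*E[X]^2
= 41*1360337 + 15*6714^2
= 55773817 + 676166940
= 7.3194e+08


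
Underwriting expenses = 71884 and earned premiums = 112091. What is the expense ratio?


Expense ratio = expenses / premiums
= 71884 / 112091
= 0.6413


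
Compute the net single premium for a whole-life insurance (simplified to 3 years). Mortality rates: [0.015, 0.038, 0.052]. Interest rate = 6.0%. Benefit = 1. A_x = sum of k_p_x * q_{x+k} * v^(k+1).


v = 0.943396
Year 0: k_p_x=1.0, q=0.015, term=0.014151
Year 1: k_p_x=0.985, q=0.038, term=0.033313
Year 2: k_p_x=0.94757, q=0.052, term=0.041371
A_x = 0.0888


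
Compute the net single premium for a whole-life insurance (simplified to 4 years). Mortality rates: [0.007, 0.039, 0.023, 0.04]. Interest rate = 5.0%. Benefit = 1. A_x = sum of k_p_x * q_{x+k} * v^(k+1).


v = 0.952381
Year 0: k_p_x=1.0, q=0.007, term=0.006667
Year 1: k_p_x=0.993, q=0.039, term=0.035127
Year 2: k_p_x=0.954273, q=0.023, term=0.01896
Year 3: k_p_x=0.932325, q=0.04, term=0.030681
A_x = 0.0914


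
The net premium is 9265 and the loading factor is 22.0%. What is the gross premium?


Gross = net * (1 + loading)
= 9265 * (1 + 0.22)
= 9265 * 1.22
= 11303.3


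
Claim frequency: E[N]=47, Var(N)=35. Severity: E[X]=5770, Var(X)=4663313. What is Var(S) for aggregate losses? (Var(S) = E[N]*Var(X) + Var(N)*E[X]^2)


Var(S) = E[N]*Var(X) + Var(N)*E[X]^2
= 47*4663313 + 35*5770^2
= 219175711 + 1165251500
= 1.3844e+09


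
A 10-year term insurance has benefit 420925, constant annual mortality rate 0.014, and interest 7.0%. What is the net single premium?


NSP = benefit * sum_{k=0}^{n-1} k_p_x * q * v^(k+1)
With constant q=0.014, v=0.934579
Sum = 0.093083
NSP = 420925 * 0.093083
= 39181.0547


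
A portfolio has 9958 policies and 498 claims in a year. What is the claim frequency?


frequency = claims / policies
= 498 / 9958
= 0.05


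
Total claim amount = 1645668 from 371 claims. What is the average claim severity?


severity = total / number
= 1645668 / 371
= 4435.7628


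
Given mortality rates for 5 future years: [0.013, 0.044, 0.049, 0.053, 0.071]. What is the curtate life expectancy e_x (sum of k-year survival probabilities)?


e_x = sum_{k=1}^{n} k_p_x
k_p_x values:
  1_p_x = 0.987
  2_p_x = 0.943572
  3_p_x = 0.897337
  4_p_x = 0.849778
  5_p_x = 0.789444
e_x = 4.4671


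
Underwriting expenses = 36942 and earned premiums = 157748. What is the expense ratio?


Expense ratio = expenses / premiums
= 36942 / 157748
= 0.2342


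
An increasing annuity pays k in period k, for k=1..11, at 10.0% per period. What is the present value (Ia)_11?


(Ia)_n = sum_{k=1}^{n} k * v^k, v = 1/(1+i)
v = 0.909091
Sum computed term by term:
(Ia)_11 = 32.8913


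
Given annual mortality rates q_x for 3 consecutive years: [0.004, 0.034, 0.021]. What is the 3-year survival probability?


p_k = 1 - q_k for each year
Survival = product of (1 - q_k)
= 0.996 * 0.966 * 0.979
= 0.9419


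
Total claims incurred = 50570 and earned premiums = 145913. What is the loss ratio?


Loss ratio = claims / premiums
= 50570 / 145913
= 0.3466


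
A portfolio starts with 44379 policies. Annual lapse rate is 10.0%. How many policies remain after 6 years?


remaining = initial * (1 - lapse)^years
= 44379 * (1 - 0.1)^6
= 44379 * 0.531441
= 23584.8201


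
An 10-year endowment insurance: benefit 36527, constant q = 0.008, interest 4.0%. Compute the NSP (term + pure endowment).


Term component = 2292.5336
Pure endowment = 10_p_x * v^10 * benefit = 0.922819 * 0.675564 * 36527 = 22771.7985
NSP = 25064.3321


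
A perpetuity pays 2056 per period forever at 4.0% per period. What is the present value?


PV = PMT / i
= 2056 / 0.04
= 51400.0


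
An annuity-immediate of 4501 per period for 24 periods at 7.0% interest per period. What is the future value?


FV = PMT * ((1+i)^n - 1) / i
= 4501 * ((1.07)^24 - 1) / 0.07
= 4501 * (5.072367 - 1) / 0.07
= 261853.1951


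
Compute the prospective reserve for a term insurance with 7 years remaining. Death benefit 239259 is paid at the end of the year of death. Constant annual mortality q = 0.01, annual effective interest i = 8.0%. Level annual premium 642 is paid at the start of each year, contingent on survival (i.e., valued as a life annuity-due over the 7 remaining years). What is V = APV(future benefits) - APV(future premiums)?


v = 1/(1+i) = 0.925926
APV(future benefits) per unit = sum_{k=0}^{6} k_p_x * q * v^(k+1) = 0.050683
APV(future benefits) = 239259 * 0.050683 = 12126.4123
Life annuity-due factor ä_{x:7} = sum_{k=0}^{6} k_p_x * v^k = 5.473786
APV(future premiums) = 642 * 5.473786 = 3514.1705
V = 12126.4123 - 3514.1705
= 8612.2418


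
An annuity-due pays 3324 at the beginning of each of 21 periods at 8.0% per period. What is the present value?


PV_due = PMT * (1-(1+i)^(-n))/i * (1+i)
PV_immediate = 33295.8537
PV_due = 33295.8537 * 1.08
= 35959.522


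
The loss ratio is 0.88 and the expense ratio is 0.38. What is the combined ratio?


Combined ratio = loss ratio + expense ratio
= 0.88 + 0.38
= 1.26


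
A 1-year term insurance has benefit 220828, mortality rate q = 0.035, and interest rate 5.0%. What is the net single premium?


NSP = benefit * q * v
v = 1/(1+i) = 0.952381
NSP = 220828 * 0.035 * 0.952381
= 7360.9333


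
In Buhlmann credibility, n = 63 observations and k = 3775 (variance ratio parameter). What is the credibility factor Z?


Z = n / (n + k)
= 63 / (63 + 3775)
= 63 / 3838
= 0.0164


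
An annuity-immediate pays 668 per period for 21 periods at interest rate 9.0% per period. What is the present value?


PV = PMT * (1 - (1+i)^(-n)) / i
= 668 * (1 - (1+0.09)^(-21)) / 0.09
= 668 * (1 - 0.163698) / 0.09
= 668 * 9.292244
= 6207.2188


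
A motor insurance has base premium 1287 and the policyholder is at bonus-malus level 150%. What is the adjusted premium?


adjusted = base * BM_level / 100
= 1287 * 150 / 100
= 1287 * 1.5
= 1930.5


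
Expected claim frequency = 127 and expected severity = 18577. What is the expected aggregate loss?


E[S] = E[N] * E[X]
= 127 * 18577
= 2.3593e+06


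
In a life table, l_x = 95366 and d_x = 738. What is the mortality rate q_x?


q_x = d_x / l_x
= 738 / 95366
= 0.0077


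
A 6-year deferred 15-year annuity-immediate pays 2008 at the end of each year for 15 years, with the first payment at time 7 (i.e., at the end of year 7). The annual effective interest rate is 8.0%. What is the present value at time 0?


PV at time 6 of the 15-year annuity-immediate:
a_n = 2008 * (1-(1+0.08)^(-15))/0.08 = 17187.4332
Discount back 6 years to time 0:
PV = 17187.4332 * (1+0.08)^(-6)
= 17187.4332 * 0.63017
= 10830.9984


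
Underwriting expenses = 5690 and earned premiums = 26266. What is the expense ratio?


Expense ratio = expenses / premiums
= 5690 / 26266
= 0.2166


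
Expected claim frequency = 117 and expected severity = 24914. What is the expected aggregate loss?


E[S] = E[N] * E[X]
= 117 * 24914
= 2.9149e+06


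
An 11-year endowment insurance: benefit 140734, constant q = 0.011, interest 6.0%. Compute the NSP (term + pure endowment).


Term component = 11633.6928
Pure endowment = 11_p_x * v^11 * benefit = 0.88544 * 0.526788 * 140734 = 65643.8011
NSP = 77277.4939


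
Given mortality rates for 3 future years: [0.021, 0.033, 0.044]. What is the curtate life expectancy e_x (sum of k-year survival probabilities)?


e_x = sum_{k=1}^{n} k_p_x
k_p_x values:
  1_p_x = 0.979
  2_p_x = 0.946693
  3_p_x = 0.905039
e_x = 2.8307


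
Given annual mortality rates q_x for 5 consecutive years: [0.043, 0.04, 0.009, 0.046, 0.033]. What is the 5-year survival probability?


p_k = 1 - q_k for each year
Survival = product of (1 - q_k)
= 0.957 * 0.96 * 0.991 * 0.954 * 0.967
= 0.8399


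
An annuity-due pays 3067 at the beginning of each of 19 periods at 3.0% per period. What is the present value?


PV_due = PMT * (1-(1+i)^(-n))/i * (1+i)
PV_immediate = 43931.0919
PV_due = 43931.0919 * 1.03
= 45249.0246


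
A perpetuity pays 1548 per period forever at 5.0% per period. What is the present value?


PV = PMT / i
= 1548 / 0.05
= 30960.0


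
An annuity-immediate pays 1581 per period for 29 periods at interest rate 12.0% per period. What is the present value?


PV = PMT * (1 - (1+i)^(-n)) / i
= 1581 * (1 - (1+0.12)^(-29)) / 0.12
= 1581 * (1 - 0.037383) / 0.12
= 1581 * 8.021806
= 12682.4754


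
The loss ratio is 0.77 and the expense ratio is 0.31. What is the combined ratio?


Combined ratio = loss ratio + expense ratio
= 0.77 + 0.31
= 1.08


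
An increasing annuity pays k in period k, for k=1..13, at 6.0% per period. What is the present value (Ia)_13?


(Ia)_n = sum_{k=1}^{n} k * v^k, v = 1/(1+i)
v = 0.943396
Sum computed term by term:
(Ia)_13 = 54.8156


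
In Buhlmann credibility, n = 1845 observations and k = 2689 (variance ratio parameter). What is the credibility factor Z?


Z = n / (n + k)
= 1845 / (1845 + 2689)
= 1845 / 4534
= 0.4069


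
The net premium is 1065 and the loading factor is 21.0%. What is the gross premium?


Gross = net * (1 + loading)
= 1065 * (1 + 0.21)
= 1065 * 1.21
= 1288.65


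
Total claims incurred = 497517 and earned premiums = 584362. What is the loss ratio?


Loss ratio = claims / premiums
= 497517 / 584362
= 0.8514


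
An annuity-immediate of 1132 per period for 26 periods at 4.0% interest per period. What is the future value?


FV = PMT * ((1+i)^n - 1) / i
= 1132 * ((1.04)^26 - 1) / 0.04
= 1132 * (2.77247 - 1) / 0.04
= 50160.8949


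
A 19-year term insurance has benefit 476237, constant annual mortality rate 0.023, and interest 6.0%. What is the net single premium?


NSP = benefit * sum_{k=0}^{n-1} k_p_x * q * v^(k+1)
With constant q=0.023, v=0.943396
Sum = 0.218246
NSP = 476237 * 0.218246
= 103937.0269


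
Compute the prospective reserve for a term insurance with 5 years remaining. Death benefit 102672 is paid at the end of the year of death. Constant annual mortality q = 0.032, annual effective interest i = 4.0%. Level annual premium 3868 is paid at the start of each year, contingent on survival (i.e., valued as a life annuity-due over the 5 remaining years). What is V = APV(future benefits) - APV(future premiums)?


v = 1/(1+i) = 0.961538
APV(future benefits) per unit = sum_{k=0}^{4} k_p_x * q * v^(k+1) = 0.133969
APV(future benefits) = 102672 * 0.133969 = 13754.8421
Life annuity-due factor ä_{x:5} = sum_{k=0}^{4} k_p_x * v^k = 4.353985
APV(future premiums) = 3868 * 4.353985 = 16841.2147
V = 13754.8421 - 16841.2147
= -3086.3726


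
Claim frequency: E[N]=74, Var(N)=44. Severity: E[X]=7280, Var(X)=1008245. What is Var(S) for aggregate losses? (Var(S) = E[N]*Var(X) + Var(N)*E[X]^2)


Var(S) = E[N]*Var(X) + Var(N)*E[X]^2
= 74*1008245 + 44*7280^2
= 74610130 + 2331929600
= 2.4065e+09


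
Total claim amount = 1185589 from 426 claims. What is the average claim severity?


severity = total / number
= 1185589 / 426
= 2783.0728


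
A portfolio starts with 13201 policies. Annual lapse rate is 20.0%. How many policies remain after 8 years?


remaining = initial * (1 - lapse)^years
= 13201 * (1 - 0.2)^8
= 13201 * 0.167772
= 2214.7603


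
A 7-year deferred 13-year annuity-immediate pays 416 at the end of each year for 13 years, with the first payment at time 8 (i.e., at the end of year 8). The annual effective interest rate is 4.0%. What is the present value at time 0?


PV at time 7 of the 13-year annuity-immediate:
a_n = 416 * (1-(1+0.04)^(-13))/0.04 = 4154.0295
Discount back 7 years to time 0:
PV = 4154.0295 * (1+0.04)^(-7)
= 4154.0295 * 0.759918
= 3156.721


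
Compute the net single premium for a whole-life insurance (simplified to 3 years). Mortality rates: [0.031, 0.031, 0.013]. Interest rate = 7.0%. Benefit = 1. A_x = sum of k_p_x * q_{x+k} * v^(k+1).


v = 0.934579
Year 0: k_p_x=1.0, q=0.031, term=0.028972
Year 1: k_p_x=0.969, q=0.031, term=0.026237
Year 2: k_p_x=0.938961, q=0.013, term=0.009964
A_x = 0.0652


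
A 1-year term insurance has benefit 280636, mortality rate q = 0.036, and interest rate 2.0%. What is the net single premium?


NSP = benefit * q * v
v = 1/(1+i) = 0.980392
NSP = 280636 * 0.036 * 0.980392
= 9904.8


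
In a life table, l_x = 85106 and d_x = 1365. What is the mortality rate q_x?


q_x = d_x / l_x
= 1365 / 85106
= 0.016


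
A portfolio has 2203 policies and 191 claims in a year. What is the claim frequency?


frequency = claims / policies
= 191 / 2203
= 0.0867


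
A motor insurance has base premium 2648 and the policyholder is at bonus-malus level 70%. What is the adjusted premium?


adjusted = base * BM_level / 100
= 2648 * 70 / 100
= 2648 * 0.7
= 1853.6


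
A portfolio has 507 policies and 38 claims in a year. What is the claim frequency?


frequency = claims / policies
= 38 / 507
= 0.075


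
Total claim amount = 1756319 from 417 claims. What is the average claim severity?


severity = total / number
= 1756319 / 417
= 4211.7962


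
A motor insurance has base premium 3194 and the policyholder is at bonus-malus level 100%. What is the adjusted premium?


adjusted = base * BM_level / 100
= 3194 * 100 / 100
= 3194 * 1.0
= 3194.0


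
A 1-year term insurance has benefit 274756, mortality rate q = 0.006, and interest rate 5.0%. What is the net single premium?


NSP = benefit * q * v
v = 1/(1+i) = 0.952381
NSP = 274756 * 0.006 * 0.952381
= 1570.0343


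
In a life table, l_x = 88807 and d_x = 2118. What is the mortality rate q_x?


q_x = d_x / l_x
= 2118 / 88807
= 0.0238


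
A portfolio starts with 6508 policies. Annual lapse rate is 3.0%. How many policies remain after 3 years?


remaining = initial * (1 - lapse)^years
= 6508 * (1 - 0.03)^3
= 6508 * 0.912673
= 5939.6759


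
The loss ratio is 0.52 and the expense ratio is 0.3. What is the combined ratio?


Combined ratio = loss ratio + expense ratio
= 0.52 + 0.3
= 0.82


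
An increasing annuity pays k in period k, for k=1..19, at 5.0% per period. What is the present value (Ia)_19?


(Ia)_n = sum_{k=1}^{n} k * v^k, v = 1/(1+i)
v = 0.952381
Sum computed term by term:
(Ia)_19 = 103.4128


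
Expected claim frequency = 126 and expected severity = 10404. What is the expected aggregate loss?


E[S] = E[N] * E[X]
= 126 * 10404
= 1.3109e+06


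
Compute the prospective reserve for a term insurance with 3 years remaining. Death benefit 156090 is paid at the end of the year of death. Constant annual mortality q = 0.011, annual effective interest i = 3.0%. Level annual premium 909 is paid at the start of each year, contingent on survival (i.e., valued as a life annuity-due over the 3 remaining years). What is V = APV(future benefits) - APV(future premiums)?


v = 1/(1+i) = 0.970874
APV(future benefits) per unit = sum_{k=0}^{2} k_p_x * q * v^(k+1) = 0.03078
APV(future benefits) = 156090 * 0.03078 = 4804.5165
Life annuity-due factor ä_{x:3} = sum_{k=0}^{2} k_p_x * v^k = 2.882167
APV(future premiums) = 909 * 2.882167 = 2619.8898
V = 4804.5165 - 2619.8898
= 2184.6266


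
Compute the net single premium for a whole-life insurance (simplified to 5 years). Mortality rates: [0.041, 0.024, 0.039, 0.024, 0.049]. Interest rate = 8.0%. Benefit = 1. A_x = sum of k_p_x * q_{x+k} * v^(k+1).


v = 0.925926
Year 0: k_p_x=1.0, q=0.041, term=0.037963
Year 1: k_p_x=0.959, q=0.024, term=0.019733
Year 2: k_p_x=0.935984, q=0.039, term=0.028978
Year 3: k_p_x=0.899481, q=0.024, term=0.015867
Year 4: k_p_x=0.877893, q=0.049, term=0.029276
A_x = 0.1318


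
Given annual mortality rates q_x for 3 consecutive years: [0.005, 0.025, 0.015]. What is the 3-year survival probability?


p_k = 1 - q_k for each year
Survival = product of (1 - q_k)
= 0.995 * 0.975 * 0.985
= 0.9556


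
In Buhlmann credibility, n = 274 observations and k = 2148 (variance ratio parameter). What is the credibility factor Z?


Z = n / (n + k)
= 274 / (274 + 2148)
= 274 / 2422
= 0.1131


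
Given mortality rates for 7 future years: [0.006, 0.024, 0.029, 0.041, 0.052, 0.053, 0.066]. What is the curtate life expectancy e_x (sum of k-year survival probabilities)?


e_x = sum_{k=1}^{n} k_p_x
k_p_x values:
  1_p_x = 0.994
  2_p_x = 0.970144
  3_p_x = 0.94201
  4_p_x = 0.903387
  5_p_x = 0.856411
  6_p_x = 0.811021
  7_p_x = 0.757494
e_x = 6.2345


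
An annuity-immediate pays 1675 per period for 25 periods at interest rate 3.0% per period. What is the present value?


PV = PMT * (1 - (1+i)^(-n)) / i
= 1675 * (1 - (1+0.03)^(-25)) / 0.03
= 1675 * (1 - 0.477606) / 0.03
= 1675 * 17.413148
= 29167.0224


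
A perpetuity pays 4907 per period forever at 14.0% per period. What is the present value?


PV = PMT / i
= 4907 / 0.14
= 35050.0


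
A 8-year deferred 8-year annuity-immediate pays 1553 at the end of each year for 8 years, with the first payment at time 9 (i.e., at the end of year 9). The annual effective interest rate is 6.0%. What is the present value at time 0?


PV at time 8 of the 8-year annuity-immediate:
a_n = 1553 * (1-(1+0.06)^(-8))/0.06 = 9643.8098
Discount back 8 years to time 0:
PV = 9643.8098 * (1+0.06)^(-8)
= 9643.8098 * 0.627412
= 6050.6456


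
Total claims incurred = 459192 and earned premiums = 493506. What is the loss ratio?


Loss ratio = claims / premiums
= 459192 / 493506
= 0.9305


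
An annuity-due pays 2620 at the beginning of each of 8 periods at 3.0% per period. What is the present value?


PV_due = PMT * (1-(1+i)^(-n))/i * (1+i)
PV_immediate = 18391.5935
PV_due = 18391.5935 * 1.03
= 18943.3413


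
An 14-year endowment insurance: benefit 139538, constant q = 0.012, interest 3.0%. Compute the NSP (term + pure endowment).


Term component = 17609.2625
Pure endowment = 14_p_x * v^14 * benefit = 0.844495 * 0.661118 * 139538 = 77905.5813
NSP = 95514.8438


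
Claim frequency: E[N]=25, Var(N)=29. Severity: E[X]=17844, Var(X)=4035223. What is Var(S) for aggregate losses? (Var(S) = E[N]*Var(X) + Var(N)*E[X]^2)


Var(S) = E[N]*Var(X) + Var(N)*E[X]^2
= 25*4035223 + 29*17844^2
= 100880575 + 9233841744
= 9.3347e+09


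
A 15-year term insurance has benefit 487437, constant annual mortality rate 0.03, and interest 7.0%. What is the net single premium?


NSP = benefit * sum_{k=0}^{n-1} k_p_x * q * v^(k+1)
With constant q=0.03, v=0.934579
Sum = 0.231144
NSP = 487437 * 0.231144
= 112668.2296


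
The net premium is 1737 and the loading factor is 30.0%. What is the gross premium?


Gross = net * (1 + loading)
= 1737 * (1 + 0.3)
= 1737 * 1.3
= 2258.1


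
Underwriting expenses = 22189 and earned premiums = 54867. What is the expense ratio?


Expense ratio = expenses / premiums
= 22189 / 54867
= 0.4044


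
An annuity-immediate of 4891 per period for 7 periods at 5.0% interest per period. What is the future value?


FV = PMT * ((1+i)^n - 1) / i
= 4891 * ((1.05)^7 - 1) / 0.05
= 4891 * (1.4071 - 1) / 0.05
= 39822.5633
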